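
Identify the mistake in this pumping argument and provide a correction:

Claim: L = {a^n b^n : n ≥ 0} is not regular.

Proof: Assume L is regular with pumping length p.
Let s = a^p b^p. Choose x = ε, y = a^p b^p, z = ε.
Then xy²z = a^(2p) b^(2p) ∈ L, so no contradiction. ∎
Error: The decomposition violates |xy| ≤ p. With y = a^p b^p, |xy| = |y| = 2p > p. (The proof also miscomputes xy²z, which would be a^p b^p a^p b^p rather than a^(2p) b^(2p), and it wrongly treats one harmless decomposition as settling the matter — the prover does not get to choose the decomposition.)

Correction: The pumping lemma requires |xy| ≤ p, and the argument must handle every decomposition satisfying |xy| ≤ p, |y| ≥ 1. Since s starts with p a's, any such y consists only of a's, say y = a^k with k ≥ 1. Then xy²z = a^(p+k) b^p has unequal numbers of a's and b's, so xy²z ∉ L — the required contradiction.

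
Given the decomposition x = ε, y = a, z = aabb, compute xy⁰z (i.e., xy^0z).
aabb

Given x = '', y = 'a', z = 'aabb' and i = 0:

xy^0z = x + y·y·...·y (0 times) + z
       = '' + 'a'^0 + 'aabb'
       = '' + '' + 'aabb'
       = 'aabb'

The pumped string is 'aabb' with length 4.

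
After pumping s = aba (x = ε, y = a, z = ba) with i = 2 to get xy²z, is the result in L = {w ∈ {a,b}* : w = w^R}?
No

xy²z = ε · aa · ba = aaba.
aaba reversed is abaa ≠ aaba, so it is not a palindrome and is not in L.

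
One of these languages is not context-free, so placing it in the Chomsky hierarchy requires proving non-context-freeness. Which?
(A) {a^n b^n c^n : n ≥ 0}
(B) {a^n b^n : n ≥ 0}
(A) {a^n b^n c^n : n ≥ 0}

(A) {a^n b^n c^n : n ≥ 0} requires the CFL pumping lemma.

- {a^n b^n : n ≥ 0} is context-free (but not regular)
  • Can be shown non-regular with the regular pumping lemma
  • After pumping, the number of a's and b's become unequal

- {a^n b^n c^n : n ≥ 0} is NOT context-free
  • Requires the CFL pumping lemma to prove
  • Cannot maintain three equal counts simultaneously

The CFL pumping lemma is "stronger" in that it can prove non-membership
in the larger class of context-free languages.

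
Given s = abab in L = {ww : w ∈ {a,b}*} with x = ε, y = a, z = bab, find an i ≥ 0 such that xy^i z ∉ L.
i = 3

xy³z = ε · aaa · bab = aaabab; aaabab has length 6; its halves are aaa and bab, which differ, so it is not in L.
(Other choices also work, e.g. i = 0, 2; only i = 1 is guaranteed to stay in L since xy¹z = s.)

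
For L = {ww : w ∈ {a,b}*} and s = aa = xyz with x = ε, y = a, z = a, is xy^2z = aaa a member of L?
No

xy²z = ε · aa · a = aaa.
aaa has odd length 3, so it cannot be written as ww and is not in L.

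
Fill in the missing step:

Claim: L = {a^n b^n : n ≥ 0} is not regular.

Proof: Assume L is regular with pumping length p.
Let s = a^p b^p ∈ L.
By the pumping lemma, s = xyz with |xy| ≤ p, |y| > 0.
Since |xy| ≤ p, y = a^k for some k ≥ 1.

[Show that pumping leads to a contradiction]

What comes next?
Consider xy²z = a^(p+k) b^p.

Since k ≥ 1, we have p + k > p.
So xy²z has more a's than b's: (p+k) a's vs p b's.
This means xy²z ∉ L because a^n b^n requires equal counts.

This contradicts the pumping lemma which states xy²z ∈ L.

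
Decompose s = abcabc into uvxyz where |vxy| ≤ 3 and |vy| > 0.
u='ab', v='c', x='a', y='b', z='c'

For s = abcabc with pumping length p = 3:

One valid decomposition:
- u = 'ab'
- v = 'c'
- x = 'a'
- y = 'b'
- z = 'c'

Verification:
- uvxyz = 'ab' + 'c' + 'a' + 'b' + 'c' = abcabc ✓
- |vxy| = |'cab'| = 3 ≤ 3 ✓
- |vy| = |'cb'| = 2 > 0 ✓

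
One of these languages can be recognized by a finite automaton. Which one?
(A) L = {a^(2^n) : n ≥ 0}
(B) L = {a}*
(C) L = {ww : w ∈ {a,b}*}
(B) {a}*

(B) L = {a}* is regular.

This can be recognized by a finite automaton (DFA/NFA).
Regular expressions like {a}* define regular languages.

The other choices are not regular:
- {a^(2^n) : n ≥ 0}: After pumping, length is no longer a power of 2
- {ww : w ∈ {a,b}*}: After pumping, the two halves no longer match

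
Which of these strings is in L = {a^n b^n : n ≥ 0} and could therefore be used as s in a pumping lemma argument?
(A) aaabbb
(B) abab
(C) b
(A) aaabbb

The pumping lemma is applied to a string s that lies in L, so first check membership of each option:
- (A) aaabbb = a^3 b^3 has equal counts (3 = 3), so it is in L ✓
- (B) abab has an a after a b, so it is not of the form a^n b^n and is not in L ✗
- (C) b has 0 a's and 1 b's; 0 ≠ 1, so it is not in L ✗

Only (A) aaabbb is in L, so it is the only candidate that could play the role of s.
(In a complete proof one picks s in terms of the pumping length p so that |s| ≥ p is guaranteed; a fixed string like aaabbb illustrates the shape of such an s.)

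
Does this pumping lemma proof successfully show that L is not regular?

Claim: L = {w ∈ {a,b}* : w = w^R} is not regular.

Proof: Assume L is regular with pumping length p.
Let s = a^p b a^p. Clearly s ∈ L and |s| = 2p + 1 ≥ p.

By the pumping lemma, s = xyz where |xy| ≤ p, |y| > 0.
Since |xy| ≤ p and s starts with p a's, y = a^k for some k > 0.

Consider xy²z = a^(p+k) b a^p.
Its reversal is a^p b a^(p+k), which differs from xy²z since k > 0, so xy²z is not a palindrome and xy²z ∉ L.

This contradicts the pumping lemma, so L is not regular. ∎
The proof is correct.

This proof is valid because:
1. s = a^p b a^p is in L and is chosen in terms of p, so |s| ≥ p holds for every p
2. The decomposition analysis is correct: |xy| ≤ p forces y to lie inside the leading a's
3. The contradiction is valid: a^(p+k) b a^p has more a's before the b than after it, so it is not a palindrome
4. The conclusion follows logically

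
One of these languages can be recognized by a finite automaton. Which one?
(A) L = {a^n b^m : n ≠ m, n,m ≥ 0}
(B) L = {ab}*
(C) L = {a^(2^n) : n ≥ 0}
(B) {ab}*

(B) L = {ab}* is regular.

This can be recognized by a finite automaton (DFA/NFA).
Regular expressions like {ab}* define regular languages.

The other choices are not regular:
- {a^(2^n) : n ≥ 0}: After pumping, length is no longer a power of 2
- {a^n b^m : n ≠ m, n,m ≥ 0}: After pumping a's, we can make n = m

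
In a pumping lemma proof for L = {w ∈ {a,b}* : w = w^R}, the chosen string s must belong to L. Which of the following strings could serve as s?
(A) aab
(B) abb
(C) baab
(C) baab

The pumping lemma is applied to a string s that lies in L, so first check membership of each option:
- (A) aab reversed is baa ≠ aab, so it is not a palindrome and is not in L ✗
- (B) abb reversed is bba ≠ abb, so it is not a palindrome and is not in L ✗
- (C) baab reversed is baab, the same string, so it is a palindrome and is in L ✓

Only (C) baab is in L, so it is the only candidate that could play the role of s.
(In a complete proof one picks s in terms of the pumping length p so that |s| ≥ p is guaranteed; a fixed string like baab illustrates the shape of such an s.)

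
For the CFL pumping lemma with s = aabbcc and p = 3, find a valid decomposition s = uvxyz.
u='aa', v='b', x='b', y='c', z='c'

For s = aabbcc with pumping length p = 3:

One valid decomposition:
- u = 'aa'
- v = 'b'
- x = 'b'
- y = 'c'
- z = 'c'

Verification:
- uvxyz = 'aa' + 'b' + 'b' + 'c' + 'c' = aabbcc ✓
- |vxy| = |'bbc'| = 3 ≤ 3 ✓
- |vy| = |'bc'| = 2 > 0 ✓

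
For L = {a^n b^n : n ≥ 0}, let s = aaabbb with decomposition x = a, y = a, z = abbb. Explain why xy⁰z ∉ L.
xy⁰z = aabbb ∉ L

Pumping with i = 0 replaces y = a by y⁰ = ε:
- Original: s = xyz = aaabbb; aaabbb = a^3 b^3 has equal counts (3 = 3), so it is in L
- Pumped: xy⁰z = a · ε · abbb = aabbb
- aabbb has 2 a's and 3 b's; 2 ≠ 3, so it is not in L

The pumping lemma would require xy⁰z ∈ L, so this decomposition yields a contradiction.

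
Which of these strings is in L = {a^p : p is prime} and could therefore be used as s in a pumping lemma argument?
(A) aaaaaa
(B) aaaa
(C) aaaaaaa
(C) aaaaaaa

The pumping lemma is applied to a string s that lies in L, so first check membership of each option:
- (A) aaaaaa has length 6 = 2 × 3, which is not prime, so it is not in L ✗
- (B) aaaa has length 4 = 2 × 2, which is not prime, so it is not in L ✗
- (C) aaaaaaa has length 7, which is prime, so it is in L ✓

Only (C) aaaaaaa is in L, so it is the only candidate that could play the role of s.
(In a complete proof one picks s in terms of the pumping length p so that |s| ≥ p is guaranteed; a fixed string like aaaaaaa illustrates the shape of such an s.)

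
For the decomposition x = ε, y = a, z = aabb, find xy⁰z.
aabb

Given x = '', y = 'a', z = 'aabb' and i = 0:

xy^0z = x + y·y·...·y (0 times) + z
       = '' + 'a'^0 + 'aabb'
       = '' + '' + 'aabb'
       = 'aabb'

The pumped string is 'aabb' with length 4.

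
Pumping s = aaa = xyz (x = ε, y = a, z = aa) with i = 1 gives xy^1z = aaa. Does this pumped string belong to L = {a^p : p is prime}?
Yes

xy¹z = ε · a · aa = aaa.
aaa has length 3, which is prime, so it is in L.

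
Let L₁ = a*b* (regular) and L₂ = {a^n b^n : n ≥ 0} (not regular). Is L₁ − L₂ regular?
No — L₁ − L₂ is not regular.

a*b* − {a^n b^n} = {a^n b^m : n ≠ m}. If this were regular, then its complement intersected with a*b*, namely {a^n b^n : n ≥ 0}, would be regular too (closure under complement and intersection) — contradiction. So L₁ − L₂ is not regular.

Note that the bare facts "L₁ regular, L₂ non-regular" do not settle the question by themselves: the closure of regular languages under ∪, ∩, complement and difference applies only when BOTH operands are regular. With a non-regular operand the result can come out regular or non-regular depending on the specific languages, so one has to work out L₁ − L₂ for this particular pair, as above.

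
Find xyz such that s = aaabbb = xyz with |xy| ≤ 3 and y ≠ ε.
x = '', y = 'aa', z = 'abbb'

For s = aaabbb and p = 3, one valid decomposition is:
- x = '' (length 0)
- y = 'aa' (length 2)
- z = 'abbb' (length 4)

Verification:
- xyz = '' + 'aa' + 'abbb' = aaabbb ✓
- |xy| = 2 ≤ 3 ✓
- |y| = 2 > 0 ✓

All pumping lemma constraints are satisfied.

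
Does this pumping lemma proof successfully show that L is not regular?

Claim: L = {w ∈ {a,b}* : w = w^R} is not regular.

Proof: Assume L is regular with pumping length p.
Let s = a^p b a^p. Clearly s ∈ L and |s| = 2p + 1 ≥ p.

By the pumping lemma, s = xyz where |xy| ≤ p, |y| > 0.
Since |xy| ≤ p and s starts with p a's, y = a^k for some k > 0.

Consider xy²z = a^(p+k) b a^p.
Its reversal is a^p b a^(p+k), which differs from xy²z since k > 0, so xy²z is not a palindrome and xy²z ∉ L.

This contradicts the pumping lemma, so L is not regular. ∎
The proof is correct.

This proof is valid because:
1. s = a^p b a^p is in L and is chosen in terms of p, so |s| ≥ p holds for every p
2. The decomposition analysis is correct: |xy| ≤ p forces y to lie inside the leading a's
3. The contradiction is valid: a^(p+k) b a^p has more a's before the b than after it, so it is not a palindrome
4. The conclusion follows logically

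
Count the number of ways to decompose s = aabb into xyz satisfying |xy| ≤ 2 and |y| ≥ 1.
3

For s = 'aabb' with pumping length p = 2:

Constraints: |xy| ≤ 2, |y| > 0

Valid decompositions (|xy| ≤ p, |y| ≥ 1):
  • x='', y='a', z='abb'
  • x='a', y='a', z='bb'
  • x='', y='aa', z='bb'

Total count: 3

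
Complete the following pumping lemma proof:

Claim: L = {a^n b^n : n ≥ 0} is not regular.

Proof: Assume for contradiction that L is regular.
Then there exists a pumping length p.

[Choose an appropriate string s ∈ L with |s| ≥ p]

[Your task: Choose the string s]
s = a^p b^p

This string is in L (has equal a's and b's) and has length 2p ≥ p.
Any decomposition xyz with |xy| ≤ p means y consists only of a's,
so pumping will unbalance the counts.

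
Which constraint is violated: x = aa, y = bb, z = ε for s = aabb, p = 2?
Violated: |xy| ≤ p

The decomposition x = aa, y = bb, z = ε for s = aabb with p = 2
violates the constraint: |xy| ≤ p

|xy| = |aabb| = 4 > 2 = p. The decomposition puts too many characters in xy.

Pumping lemma constraints:
1. xyz = s (decomposition is valid)
2. |xy| ≤ p
3. |y| > 0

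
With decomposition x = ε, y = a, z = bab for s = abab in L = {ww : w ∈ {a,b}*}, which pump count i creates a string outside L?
i = 2

xy²z = ε · aa · bab = aabab; aabab has odd length 5, so it cannot be written as ww and is not in L.
(Other choices also work, e.g. i = 0, 3; only i = 1 is guaranteed to stay in L since xy¹z = s.)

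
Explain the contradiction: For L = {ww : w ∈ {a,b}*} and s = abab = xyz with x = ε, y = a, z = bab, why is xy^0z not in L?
xy⁰z = bab ∉ L

Pumping with i = 0 replaces y = a by y⁰ = ε:
- Original: s = xyz = abab; abab splits into halves ab · ab, which are equal, so it is in L (w = ab)
- Pumped: xy⁰z = ε · ε · bab = bab
- bab has odd length 3, so it cannot be written as ww and is not in L

The pumping lemma would require xy⁰z ∈ L, so this decomposition yields a contradiction.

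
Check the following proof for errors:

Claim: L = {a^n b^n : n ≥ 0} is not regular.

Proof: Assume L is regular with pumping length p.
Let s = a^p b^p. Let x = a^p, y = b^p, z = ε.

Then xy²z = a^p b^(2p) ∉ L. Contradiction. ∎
The proof is INCORRECT.

Error: The decomposition violates |xy| ≤ p.
With x = a^p and y = b^p, we have |xy| = 2p > p.
The pumping lemma requires |xy| ≤ p, so y must be within the first p characters.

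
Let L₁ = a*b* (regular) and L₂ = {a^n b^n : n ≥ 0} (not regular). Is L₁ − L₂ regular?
No — L₁ − L₂ is not regular.

a*b* − {a^n b^n} = {a^n b^m : n ≠ m}. If this were regular, then its complement intersected with a*b*, namely {a^n b^n : n ≥ 0}, would be regular too (closure under complement and intersection) — contradiction. So L₁ − L₂ is not regular.

Note that the bare facts "L₁ regular, L₂ non-regular" do not settle the question by themselves: the closure of regular languages under ∪, ∩, complement and difference applies only when BOTH operands are regular. With a non-regular operand the result can come out regular or non-regular depending on the specific languages, so one has to work out L₁ − L₂ for this particular pair, as above.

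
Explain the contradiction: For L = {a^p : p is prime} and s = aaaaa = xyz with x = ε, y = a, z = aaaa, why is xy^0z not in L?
xy⁰z = aaaa ∉ L

Pumping with i = 0 replaces y = a by y⁰ = ε:
- Original: s = xyz = aaaaa; aaaaa has length 5, which is prime, so it is in L
- Pumped: xy⁰z = ε · ε · aaaa = aaaa
- aaaa has length 4 = 2 × 2, which is not prime, so it is not in L

The pumping lemma would require xy⁰z ∈ L, so this decomposition yields a contradiction.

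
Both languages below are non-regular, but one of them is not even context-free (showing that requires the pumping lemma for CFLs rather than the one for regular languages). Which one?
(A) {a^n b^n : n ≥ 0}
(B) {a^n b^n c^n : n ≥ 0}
(B) {a^n b^n c^n : n ≥ 0}

(B) {a^n b^n c^n : n ≥ 0} requires the CFL pumping lemma.

- {a^n b^n : n ≥ 0} is context-free (but not regular)
  • Can be shown non-regular with the regular pumping lemma
  • After pumping, the number of a's and b's become unequal

- {a^n b^n c^n : n ≥ 0} is NOT context-free
  • Requires the CFL pumping lemma to prove
  • Cannot maintain three equal counts simultaneously

The CFL pumping lemma is "stronger" in that it can prove non-membership
in the larger class of context-free languages.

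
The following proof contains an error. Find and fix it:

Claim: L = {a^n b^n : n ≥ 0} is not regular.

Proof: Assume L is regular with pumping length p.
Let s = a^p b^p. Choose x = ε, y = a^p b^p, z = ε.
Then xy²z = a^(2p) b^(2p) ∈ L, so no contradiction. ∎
Error: The decomposition violates |xy| ≤ p. With y = a^p b^p, |xy| = |y| = 2p > p. (The proof also miscomputes xy²z, which would be a^p b^p a^p b^p rather than a^(2p) b^(2p), and it wrongly treats one harmless decomposition as settling the matter — the prover does not get to choose the decomposition.)

Correction: The pumping lemma requires |xy| ≤ p, and the argument must handle every decomposition satisfying |xy| ≤ p, |y| ≥ 1. Since s starts with p a's, any such y consists only of a's, say y = a^k with k ≥ 1. Then xy²z = a^(p+k) b^p has unequal numbers of a's and b's, so xy²z ∉ L — the required contradiction.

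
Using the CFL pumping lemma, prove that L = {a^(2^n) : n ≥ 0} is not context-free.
Assume for contradiction that L is context-free, and let p ≥ 1 be the pumping length given by the pumping lemma for CFLs.
Choose s = a^(2^p). Then s ∈ L and |s| = 2^p ≥ p.
By the CFL pumping lemma, s = uvxyz for some u, v, x, y, z with |vxy| ≤ p, |vy| ≥ 1, and uv^i xy^i z ∈ L for every i ≥ 0.
All symbols are a's, so only lengths matter: let k = |vy|, with 1 ≤ k ≤ |vxy| ≤ p < 2^p.

Take i = 2: |uv²xy²z| = 2^p + k, and 2^p < 2^p + k < 2^p + 2^p = 2^(p+1).
So the length lies strictly between consecutive powers of two and is not a power of 2; uv²xy²z ∉ L.

This contradicts the CFL pumping lemma, which requires uv^i xy^i z ∈ L for all i ≥ 0.
Hence L = {a^(2^n) : n ≥ 0} is not context-free. ∎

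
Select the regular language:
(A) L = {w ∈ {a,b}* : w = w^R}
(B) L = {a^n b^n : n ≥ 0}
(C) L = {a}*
(C) {a}*

(C) L = {a}* is regular.

This can be recognized by a finite automaton (DFA/NFA).
Regular expressions like {a}* define regular languages.

The other choices are not regular:
- {a^n b^n : n ≥ 0}: After pumping, the number of a's and b's become unequal
- {w ∈ {a,b}* : w = w^R}: After pumping, the string is no longer symmetric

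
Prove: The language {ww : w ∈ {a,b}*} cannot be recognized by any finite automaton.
Assume for contradiction that L is regular, and let p ≥ 1 be the pumping length given by the pumping lemma.
Choose s = a^p b a^p b. Then s ∈ L (take w = a^p b) and |s| = 2p + 2 ≥ p.
By the pumping lemma, s = xyz for some x, y, z with |xy| ≤ p, |y| ≥ 1, and xy^i z ∈ L for every i ≥ 0.
Since |xy| ≤ p and the first p symbols of s are all a's, y = a^k for some k with 1 ≤ k ≤ p.

Take i = 2: t = xy²z = a^(p + k) b a^p b.
Suppose t = uu for some string u. The string t contains exactly two b's and ends in b, so u contains exactly one b and ends in b; hence u = a^j b for some j, and uu = a^j b a^j b. Comparing with t = a^(p + k) b a^p b forces j = p + k (first block) and j = p (second block), which is impossible since k ≥ 1. So t ∉ L.

This contradicts the pumping lemma, which requires xy^i z ∈ L for all i ≥ 0.
Hence L = {ww : w ∈ {a,b}*} is not regular. ∎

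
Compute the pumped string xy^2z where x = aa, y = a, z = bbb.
aaaabbb

Given x = 'aa', y = 'a', z = 'bbb' and i = 2:

xy^2z = x + y·y·...·y (2 times) + z
       = 'aa' + 'a'^2 + 'bbb'
       = 'aa' + 'aa' + 'bbb'
       = 'aaaabbb'

The pumped string is 'aaaabbb' with length 7.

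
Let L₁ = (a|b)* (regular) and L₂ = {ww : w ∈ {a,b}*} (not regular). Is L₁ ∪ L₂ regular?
Yes — L₁ ∪ L₂ is regular.

{ww} ⊆ (a|b)*, so L₁ ∪ L₂ = (a|b)*, which is regular.

Note that the bare facts "L₁ regular, L₂ non-regular" do not settle the question by themselves: the closure of regular languages under ∪, ∩, complement and difference applies only when BOTH operands are regular. With a non-regular operand the result can come out regular or non-regular depending on the specific languages, so one has to work out L₁ ∪ L₂ for this particular pair, as above.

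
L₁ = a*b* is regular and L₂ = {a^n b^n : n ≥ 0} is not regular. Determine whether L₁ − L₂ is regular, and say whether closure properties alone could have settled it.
No — L₁ − L₂ is not regular.

a*b* − {a^n b^n} = {a^n b^m : n ≠ m}. If this were regular, then its complement intersected with a*b*, namely {a^n b^n : n ≥ 0}, would be regular too (closure under complement and intersection) — contradiction. So L₁ − L₂ is not regular.

Note that the bare facts "L₁ regular, L₂ non-regular" do not settle the question by themselves: the closure of regular languages under ∪, ∩, complement and difference applies only when BOTH operands are regular. With a non-regular operand the result can come out regular or non-regular depending on the specific languages, so one has to work out L₁ − L₂ for this particular pair, as above.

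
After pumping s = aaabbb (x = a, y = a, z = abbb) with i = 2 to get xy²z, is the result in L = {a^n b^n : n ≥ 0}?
No

xy²z = a · aa · abbb = aaaabbb.
aaaabbb has 4 a's and 3 b's; 4 ≠ 3, so it is not in L.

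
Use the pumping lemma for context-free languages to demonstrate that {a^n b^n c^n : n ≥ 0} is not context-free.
Assume for contradiction that L is context-free, and let p ≥ 1 be the pumping length given by the pumping lemma for CFLs.
Choose s = a^p b^p c^p. Then s ∈ L and |s| = 3p ≥ p.
By the CFL pumping lemma, s = uvxyz for some u, v, x, y, z with |vxy| ≤ p, |vy| ≥ 1, and uv^i xy^i z ∈ L for every i ≥ 0.

Because |vxy| ≤ p, the window vxy cannot contain both an a and a c: any substring of s containing both must include the entire block b^p plus at least one a and one c, so it has length ≥ p + 2 > p.
Hence at least one of the letters a, c does not occur in vy at all.

Take i = 0: the string uxz is obtained from s by deleting |vy| ≥ 1 symbols, so |uxz| = 3p − |vy| < 3p.
But the letter (a or c) that does not occur in vy still occurs exactly p times in uxz. Every string of L with exactly p copies of some letter is a^p b^p c^p, of length 3p. Since |uxz| < 3p, uxz ∉ L.

This contradicts the CFL pumping lemma, which requires uv^i xy^i z ∈ L for all i ≥ 0.
Hence L = {a^n b^n c^n : n ≥ 0} is not context-free. ∎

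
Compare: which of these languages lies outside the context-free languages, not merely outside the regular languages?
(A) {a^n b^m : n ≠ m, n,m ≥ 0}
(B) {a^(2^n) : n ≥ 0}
(B) {a^(2^n) : n ≥ 0}

(B) {a^(2^n) : n ≥ 0} requires the CFL pumping lemma.

- {a^n b^m : n ≠ m, n,m ≥ 0} is context-free (but not regular)
  • Can be shown non-regular with the regular pumping lemma
  • After pumping a's, we can make n = m

- {a^(2^n) : n ≥ 0} is NOT context-free
  • Requires the CFL pumping lemma to prove
  • Gaps between powers of 2 grow exponentially

The CFL pumping lemma is "stronger" in that it can prove non-membership
in the larger class of context-free languages.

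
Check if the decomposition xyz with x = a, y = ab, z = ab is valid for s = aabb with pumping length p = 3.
Violated: xyz = s

The decomposition x = a, y = ab, z = ab for s = aabb with p = 3
violates the constraint: xyz = s

xyz = 'a' + 'ab' + 'ab' = 'aabab' ≠ 'aabb' = s. The decomposition doesn't reconstruct s.

Pumping lemma constraints:
1. xyz = s (decomposition is valid)
2. |xy| ≤ p
3. |y| > 0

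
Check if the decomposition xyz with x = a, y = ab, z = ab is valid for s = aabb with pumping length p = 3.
Violated: xyz = s

The decomposition x = a, y = ab, z = ab for s = aabb with p = 3
violates the constraint: xyz = s

xyz = 'a' + 'ab' + 'ab' = 'aabab' ≠ 'aabb' = s. The decomposition doesn't reconstruct s.

Pumping lemma constraints:
1. xyz = s (decomposition is valid)
2. |xy| ≤ p
3. |y| > 0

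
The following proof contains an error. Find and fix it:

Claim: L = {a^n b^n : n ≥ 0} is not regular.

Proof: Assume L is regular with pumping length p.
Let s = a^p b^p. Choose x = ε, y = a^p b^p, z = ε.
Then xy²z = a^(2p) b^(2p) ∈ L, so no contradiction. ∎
Error: The decomposition violates |xy| ≤ p. With y = a^p b^p, |xy| = |y| = 2p > p. (The proof also miscomputes xy²z, which would be a^p b^p a^p b^p rather than a^(2p) b^(2p), and it wrongly treats one harmless decomposition as settling the matter — the prover does not get to choose the decomposition.)

Correction: The pumping lemma requires |xy| ≤ p, and the argument must handle every decomposition satisfying |xy| ≤ p, |y| ≥ 1. Since s starts with p a's, any such y consists only of a's, say y = a^k with k ≥ 1. Then xy²z = a^(p+k) b^p has unequal numbers of a's and b's, so xy²z ∉ L — the required contradiction.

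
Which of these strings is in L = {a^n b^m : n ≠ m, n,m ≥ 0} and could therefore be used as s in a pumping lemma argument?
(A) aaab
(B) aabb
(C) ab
(A) aaab

The pumping lemma is applied to a string s that lies in L, so first check membership of each option:
- (A) aaab = a^3 b^1 with 3 ≠ 1, so it is in L ✓
- (B) aabb = a^2 b^2 has n = m = 2, so it is not in L ✗
- (C) ab = a^1 b^1 has n = m = 1, so it is not in L ✗

Only (A) aaab is in L, so it is the only candidate that could play the role of s.
(In a complete proof one picks s in terms of the pumping length p so that |s| ≥ p is guaranteed; a fixed string like aaab illustrates the shape of such an s.)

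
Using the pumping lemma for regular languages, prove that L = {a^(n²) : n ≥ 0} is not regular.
Assume for contradiction that L is regular, and let p ≥ 1 be the pumping length given by the pumping lemma.
Choose s = a^(p²). Then s ∈ L and |s| = p² ≥ p.
By the pumping lemma, s = xyz for some x, y, z with |xy| ≤ p, |y| ≥ 1, and xy^i z ∈ L for every i ≥ 0.
Here y = a^k for some k with 1 ≤ k ≤ |xy| ≤ p.

Take i = 2: |xy²z| = p² + k.
Now p² < p² + k ≤ p² + p < p² + 2p + 1 = (p + 1)².
So |xy²z| lies strictly between the consecutive squares p² and (p + 1)², hence is not a perfect square, and xy²z ∉ L.

This contradicts the pumping lemma, which requires xy^i z ∈ L for all i ≥ 0.
Hence L = {a^(n²) : n ≥ 0} is not regular. ∎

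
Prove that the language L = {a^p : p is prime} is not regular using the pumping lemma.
Assume for contradiction that L is regular, and let p ≥ 1 be the pumping length given by the pumping lemma.
Choose a prime q with q ≥ p (one exists because there are infinitely many primes) and let s = a^q. Then s ∈ L and |s| = q ≥ p.
By the pumping lemma, s = xyz for some x, y, z with |xy| ≤ p, |y| ≥ 1, and xy^i z ∈ L for every i ≥ 0.
Here y = a^k for some k with 1 ≤ k ≤ p, and xy^i z = a^(q + (i − 1)k) for every i ≥ 0.

Take i = q + 1: |xy^(q+1) z| = q + qk = q(k + 1).
Both factors satisfy q ≥ 2 and k + 1 ≥ 2, so q(k + 1) is composite, and xy^(q+1) z ∉ L.

This contradicts the pumping lemma, which requires xy^i z ∈ L for all i ≥ 0.
Hence L = {a^p : p is prime} is not regular. ∎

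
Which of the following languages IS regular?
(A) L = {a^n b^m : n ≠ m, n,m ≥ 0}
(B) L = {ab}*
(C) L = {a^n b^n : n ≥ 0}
(B) {ab}*

(B) L = {ab}* is regular.

This can be recognized by a finite automaton (DFA/NFA).
Regular expressions like {ab}* define regular languages.

The other choices are not regular:
- {a^n b^m : n ≠ m, n,m ≥ 0}: After pumping a's, we can make n = m
- {a^n b^n : n ≥ 0}: After pumping, the number of a's and b's become unequal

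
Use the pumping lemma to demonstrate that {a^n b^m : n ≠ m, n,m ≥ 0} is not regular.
Assume for contradiction that L is regular, and let p ≥ 1 be the pumping length given by the pumping lemma.
Choose s = a^p b^(p + p!). Then s ∈ L because p ≠ p + p! (as p! ≥ 1), and |s| ≥ p.
By the pumping lemma, s = xyz for some x, y, z with |xy| ≤ p, |y| ≥ 1, and xy^i z ∈ L for every i ≥ 0.
Since |xy| ≤ p and the first p symbols of s are all a's, y = a^k for some k with 1 ≤ k ≤ p.
For every i ≥ 0, xy^i z = a^(p + (i − 1)k) b^(p + p!).

Because 1 ≤ k ≤ p, k divides p!. Let t = p!/k (a positive integer) and take i = t + 1.
Then the number of a's is p + tk = p + p!, which equals the number of b's.
So xy^(t+1) z = a^(p + p!) b^(p + p!) has equally many a's and b's and is NOT in L.

This contradicts the pumping lemma, which requires xy^i z ∈ L for all i ≥ 0.
Hence L = {a^n b^m : n ≠ m, n,m ≥ 0} is not regular. ∎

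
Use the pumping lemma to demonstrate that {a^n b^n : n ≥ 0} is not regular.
Assume for contradiction that L is regular, and let p ≥ 1 be the pumping length given by the pumping lemma.
Choose s = a^p b^p. Then s ∈ L and |s| = 2p ≥ p.
By the pumping lemma, s = xyz for some x, y, z with |xy| ≤ p, |y| ≥ 1, and xy^i z ∈ L for every i ≥ 0.
Since |xy| ≤ p and the first p symbols of s are all a's, we must have y = a^k for some k with 1 ≤ k ≤ p.

Take i = 3: xy³z = a^(p + 2k) b^p.
This string has p + 2k a's but p b's, and p + 2k > p because k ≥ 1. So xy³z ∉ L.

This contradicts the pumping lemma, which requires xy^i z ∈ L for all i ≥ 0.
Hence L = {a^n b^n : n ≥ 0} is not regular. ∎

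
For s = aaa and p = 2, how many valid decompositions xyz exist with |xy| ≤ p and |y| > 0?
3

For s = 'aaa' with pumping length p = 2:

Constraints: |xy| ≤ 2, |y| > 0

Valid decompositions (|xy| ≤ p, |y| ≥ 1):
  • x='', y='a', z='aa'
  • x='a', y='a', z='a'
  • x='', y='aa', z='a'

Total count: 3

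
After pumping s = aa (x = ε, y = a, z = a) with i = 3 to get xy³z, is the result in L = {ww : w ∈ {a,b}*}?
Yes

xy³z = ε · aaa · a = aaaa.
aaaa splits into halves aa · aa, which are equal, so it is in L (w = aa).
(A single pumped string landing in L is not a contradiction by itself; a non-regularity proof needs some i for which xy^i z ∉ L, for every admissible decomposition.)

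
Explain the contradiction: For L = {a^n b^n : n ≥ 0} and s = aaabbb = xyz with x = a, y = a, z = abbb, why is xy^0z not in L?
xy⁰z = aabbb ∉ L

Pumping with i = 0 replaces y = a by y⁰ = ε:
- Original: s = xyz = aaabbb; aaabbb = a^3 b^3 has equal counts (3 = 3), so it is in L
- Pumped: xy⁰z = a · ε · abbb = aabbb
- aabbb has 2 a's and 3 b's; 2 ≠ 3, so it is not in L

The pumping lemma would require xy⁰z ∈ L, so this decomposition yields a contradiction.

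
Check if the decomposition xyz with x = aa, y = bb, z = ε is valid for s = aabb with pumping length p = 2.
Violated: |xy| ≤ p

The decomposition x = aa, y = bb, z = ε for s = aabb with p = 2
violates the constraint: |xy| ≤ p

|xy| = |aabb| = 4 > 2 = p. The decomposition puts too many characters in xy.

Pumping lemma constraints:
1. xyz = s (decomposition is valid)
2. |xy| ≤ p
3. |y| > 0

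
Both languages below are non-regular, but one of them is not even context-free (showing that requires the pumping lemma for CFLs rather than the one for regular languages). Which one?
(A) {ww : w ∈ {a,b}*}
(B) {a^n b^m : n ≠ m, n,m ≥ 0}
(A) {ww : w ∈ {a,b}*}

(A) {ww : w ∈ {a,b}*} requires the CFL pumping lemma.

- {a^n b^m : n ≠ m, n,m ≥ 0} is context-free (but not regular)
  • Can be shown non-regular with the regular pumping lemma
  • After pumping a's, we can make n = m

- {ww : w ∈ {a,b}*} is NOT context-free
  • Requires the CFL pumping lemma to prove
  • Even a PDA cannot compare two arbitrary halves symbol by symbol; CFL pumping on a^p b^p a^p b^p fails

The CFL pumping lemma is "stronger" in that it can prove non-membership
in the larger class of context-free languages.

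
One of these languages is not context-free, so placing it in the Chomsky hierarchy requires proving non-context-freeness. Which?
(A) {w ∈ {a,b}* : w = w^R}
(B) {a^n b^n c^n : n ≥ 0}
(B) {a^n b^n c^n : n ≥ 0}

(B) {a^n b^n c^n : n ≥ 0} requires the CFL pumping lemma.

- {w ∈ {a,b}* : w = w^R} is context-free (but not regular)
  • Can be shown non-regular with the regular pumping lemma
  • After pumping, the string is no longer symmetric

- {a^n b^n c^n : n ≥ 0} is NOT context-free
  • Requires the CFL pumping lemma to prove
  • Cannot maintain three equal counts simultaneously

The CFL pumping lemma is "stronger" in that it can prove non-membership
in the larger class of context-free languages.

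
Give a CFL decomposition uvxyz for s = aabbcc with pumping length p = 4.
u='a', v='a', x='bb', y='c', z='c'

For s = aabbcc with pumping length p = 4:

One valid decomposition:
- u = 'a'
- v = 'a'
- x = 'bb'
- y = 'c'
- z = 'c'

Verification:
- uvxyz = 'a' + 'a' + 'bb' + 'c' + 'c' = aabbcc ✓
- |vxy| = |'abbc'| = 4 ≤ 4 ✓
- |vy| = |'ac'| = 2 > 0 ✓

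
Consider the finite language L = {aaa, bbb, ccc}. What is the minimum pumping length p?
p = 4

For a finite language L, the pumping lemma holds vacuously if p > max|s| for s ∈ L.

The longest string in L = {aaa, bbb, ccc} has length 3.
If p = 4, then no string s ∈ L has |s| ≥ p, so the condition is vacuously true.

The minimum pumping length is p = 4.

Why no smaller p works: for any p ≤ 3, the longest string s ∈ L has |s| = 3 ≥ p, so it would
have to be pumpable; but pumping up (i = 2, 3, ...) produces ever longer strings, which cannot all lie in the
finite language L. So the pumping property fails for every p ≤ 3.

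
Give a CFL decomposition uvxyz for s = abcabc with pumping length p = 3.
u='ab', v='c', x='a', y='b', z='c'

For s = abcabc with pumping length p = 3:

One valid decomposition:
- u = 'ab'
- v = 'c'
- x = 'a'
- y = 'b'
- z = 'c'

Verification:
- uvxyz = 'ab' + 'c' + 'a' + 'b' + 'c' = abcabc ✓
- |vxy| = |'cab'| = 3 ≤ 3 ✓
- |vy| = |'cb'| = 2 > 0 ✓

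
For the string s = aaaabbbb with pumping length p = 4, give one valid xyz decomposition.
x = '', y = 'aaa', z = 'abbbb'

For s = aaaabbbb and p = 4, one valid decomposition is:
- x = '' (length 0)
- y = 'aaa' (length 3)
- z = 'abbbb' (length 5)

Verification:
- xyz = '' + 'aaa' + 'abbbb' = aaaabbbb ✓
- |xy| = 3 ≤ 4 ✓
- |y| = 3 > 0 ✓

All pumping lemma constraints are satisfied.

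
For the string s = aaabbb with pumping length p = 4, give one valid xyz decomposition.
x = '', y = 'aaa', z = 'bbb'

For s = aaabbb and p = 4, one valid decomposition is:
- x = '' (length 0)
- y = 'aaa' (length 3)
- z = 'bbb' (length 3)

Verification:
- xyz = '' + 'aaa' + 'bbb' = aaabbb ✓
- |xy| = 3 ≤ 4 ✓
- |y| = 3 > 0 ✓

All pumping lemma constraints are satisfied.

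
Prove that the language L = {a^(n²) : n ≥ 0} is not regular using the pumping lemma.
Assume for contradiction that L is regular, and let p ≥ 1 be the pumping length given by the pumping lemma.
Choose s = a^(p²). Then s ∈ L and |s| = p² ≥ p.
By the pumping lemma, s = xyz for some x, y, z with |xy| ≤ p, |y| ≥ 1, and xy^i z ∈ L for every i ≥ 0.
Here y = a^k for some k with 1 ≤ k ≤ |xy| ≤ p.

Take i = 2: |xy²z| = p² + k.
Now p² < p² + k ≤ p² + p < p² + 2p + 1 = (p + 1)².
So |xy²z| lies strictly between the consecutive squares p² and (p + 1)², hence is not a perfect square, and xy²z ∉ L.

This contradicts the pumping lemma, which requires xy^i z ∈ L for all i ≥ 0.
Hence L = {a^(n²) : n ≥ 0} is not regular. ∎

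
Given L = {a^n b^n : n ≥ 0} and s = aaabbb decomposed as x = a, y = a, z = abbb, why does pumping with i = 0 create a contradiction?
xy⁰z = aabbb ∉ L

Pumping with i = 0 replaces y = a by y⁰ = ε:
- Original: s = xyz = aaabbb; aaabbb = a^3 b^3 has equal counts (3 = 3), so it is in L
- Pumped: xy⁰z = a · ε · abbb = aabbb
- aabbb has 2 a's and 3 b's; 2 ≠ 3, so it is not in L

The pumping lemma would require xy⁰z ∈ L, so this decomposition yields a contradiction.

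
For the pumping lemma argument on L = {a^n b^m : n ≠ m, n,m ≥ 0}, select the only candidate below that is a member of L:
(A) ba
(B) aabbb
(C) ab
(B) aabbb

The pumping lemma is applied to a string s that lies in L, so first check membership of each option:
- (A) ba has an a after a b, so it is not of the form a^n b^m and is not in L ✗
- (B) aabbb = a^2 b^3 with 2 ≠ 3, so it is in L ✓
- (C) ab = a^1 b^1 has n = m = 1, so it is not in L ✗

Only (B) aabbb is in L, so it is the only candidate that could play the role of s.
(In a complete proof one picks s in terms of the pumping length p so that |s| ≥ p is guaranteed; a fixed string like aabbb illustrates the shape of such an s.)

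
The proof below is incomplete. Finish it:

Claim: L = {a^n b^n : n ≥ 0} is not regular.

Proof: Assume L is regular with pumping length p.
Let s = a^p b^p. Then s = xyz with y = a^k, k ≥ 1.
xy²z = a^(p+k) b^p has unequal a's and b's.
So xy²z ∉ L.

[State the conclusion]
This contradicts the pumping lemma for regular languages,
which guarantees xy^i z ∈ L for all i ≥ 0.

Since our assumption that L is regular leads to a contradiction,
we conclude that L = {a^n b^n : n ≥ 0} is NOT regular. ∎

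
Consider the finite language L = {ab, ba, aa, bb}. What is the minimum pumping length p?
p = 3

For a finite language L, the pumping lemma holds vacuously if p > max|s| for s ∈ L.

The longest string in L = {ab, ba, aa, bb} has length 2.
If p = 3, then no string s ∈ L has |s| ≥ p, so the condition is vacuously true.

The minimum pumping length is p = 3.

Why no smaller p works: for any p ≤ 2, the longest string s ∈ L has |s| = 2 ≥ p, so it would
have to be pumpable; but pumping up (i = 2, 3, ...) produces ever longer strings, which cannot all lie in the
finite language L. So the pumping property fails for every p ≤ 2.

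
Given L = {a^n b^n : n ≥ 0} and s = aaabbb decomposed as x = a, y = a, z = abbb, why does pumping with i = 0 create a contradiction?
xy⁰z = aabbb ∉ L

Pumping with i = 0 replaces y = a by y⁰ = ε:
- Original: s = xyz = aaabbb; aaabbb = a^3 b^3 has equal counts (3 = 3), so it is in L
- Pumped: xy⁰z = a · ε · abbb = aabbb
- aabbb has 2 a's and 3 b's; 2 ≠ 3, so it is not in L

The pumping lemma would require xy⁰z ∈ L, so this decomposition yields a contradiction.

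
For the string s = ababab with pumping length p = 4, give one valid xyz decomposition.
x = 'a', y = 'b', z = 'abab'

For s = ababab and p = 4, one valid decomposition is:
- x = 'a' (length 1)
- y = 'b' (length 1)
- z = 'abab' (length 4)

Verification:
- xyz = 'a' + 'b' + 'abab' = ababab ✓
- |xy| = 2 ≤ 4 ✓
- |y| = 1 > 0 ✓

All pumping lemma constraints are satisfied.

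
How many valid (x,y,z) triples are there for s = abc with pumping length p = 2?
3

For s = 'abc' with pumping length p = 2:

Constraints: |xy| ≤ 2, |y| > 0

Valid decompositions (|xy| ≤ p, |y| ≥ 1):
  • x='', y='a', z='bc'
  • x='a', y='b', z='c'
  • x='', y='ab', z='c'

Total count: 3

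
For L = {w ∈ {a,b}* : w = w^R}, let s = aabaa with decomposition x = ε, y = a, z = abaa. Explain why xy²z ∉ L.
xy²z = aaabaa ∉ L

Pumping with i = 2 replaces y = a by y² = aa:
- Original: s = xyz = aabaa; aabaa reversed is aabaa, the same string, so it is a palindrome and is in L
- Pumped: xy²z = ε · aa · abaa = aaabaa
- aaabaa reversed is aabaaa ≠ aaabaa, so it is not a palindrome and is not in L

The pumping lemma would require xy²z ∈ L, so this decomposition yields a contradiction.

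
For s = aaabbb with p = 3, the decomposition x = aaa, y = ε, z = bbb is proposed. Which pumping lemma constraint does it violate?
Violated: |y| > 0

The decomposition x = aaa, y = ε, z = bbb for s = aaabbb with p = 3
violates the constraint: |y| > 0

|y| = 0, but the pumping lemma requires |y| > 0 (y must be non-empty).

Pumping lemma constraints:
1. xyz = s (decomposition is valid)
2. |xy| ≤ p
3. |y| > 0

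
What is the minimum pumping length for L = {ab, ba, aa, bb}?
p = 3

For a finite language L, the pumping lemma holds vacuously if p > max|s| for s ∈ L.

The longest string in L = {ab, ba, aa, bb} has length 2.
If p = 3, then no string s ∈ L has |s| ≥ p, so the condition is vacuously true.

The minimum pumping length is p = 3.

Why no smaller p works: for any p ≤ 2, the longest string s ∈ L has |s| = 2 ≥ p, so it would
have to be pumpable; but pumping up (i = 2, 3, ...) produces ever longer strings, which cannot all lie in the
finite language L. So the pumping property fails for every p ≤ 2.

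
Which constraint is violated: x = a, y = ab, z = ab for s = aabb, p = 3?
Violated: xyz = s

The decomposition x = a, y = ab, z = ab for s = aabb with p = 3
violates the constraint: xyz = s

xyz = 'a' + 'ab' + 'ab' = 'aabab' ≠ 'aabb' = s. The decomposition doesn't reconstruct s.

Pumping lemma constraints:
1. xyz = s (decomposition is valid)
2. |xy| ≤ p
3. |y| > 0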